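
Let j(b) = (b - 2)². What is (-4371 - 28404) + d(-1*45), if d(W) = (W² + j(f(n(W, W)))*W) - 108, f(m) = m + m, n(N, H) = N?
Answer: -411738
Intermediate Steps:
f(m) = 2*m
j(b) = (-2 + b)²
d(W) = -108 + W² + W*(-2 + 2*W)² (d(W) = (W² + (-2 + 2*W)²*W) - 108 = (W² + W*(-2 + 2*W)²) - 108 = -108 + W² + W*(-2 + 2*W)²)
(-4371 - 28404) + d(-1*45) = (-4371 - 28404) + (-108 + (-1*45)² + 4*(-1*45)*(-1 - 1*45)²) = -32775 + (-108 + (-45)² + 4*(-45)*(-1 - 45)²) = -32775 + (-108 + 2025 + 4*(-45)*(-46)²) = -32775 + (-108 + 2025 + 4*(-45)*2116) = -32775 + (-108 + 2025 - 380880) = -32775 - 378963 = -411738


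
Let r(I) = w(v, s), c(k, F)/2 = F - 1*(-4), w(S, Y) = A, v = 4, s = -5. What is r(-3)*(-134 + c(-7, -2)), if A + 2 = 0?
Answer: 260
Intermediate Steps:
A = -2 (A = -2 + 0 = -2)
w(S, Y) = -2
c(k, F) = 8 + 2*F (c(k, F) = 2*(F - 1*(-4)) = 2*(F + 4) = 2*(4 + F) = 8 + 2*F)
r(I) = -2
r(-3)*(-134 + c(-7, -2)) = -2*(-134 + (8 + 2*(-2))) = -2*(-134 + (8 - 4)) = -2*(-134 + 4) = -2*(-130) = 260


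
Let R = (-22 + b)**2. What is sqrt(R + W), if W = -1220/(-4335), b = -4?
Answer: 4*sqrt(109938)/51 ≈ 26.005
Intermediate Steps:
W = 244/867 (W = -1220*(-1/4335) = 244/867 ≈ 0.28143)
R = 676 (R = (-22 - 4)**2 = (-26)**2 = 676)
sqrt(R + W) = sqrt(676 + 244/867) = sqrt(586336/867) = 4*sqrt(109938)/51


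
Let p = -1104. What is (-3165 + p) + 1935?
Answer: -2334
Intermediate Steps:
(-3165 + p) + 1935 = (-3165 - 1104) + 1935 = -4269 + 1935 = -2334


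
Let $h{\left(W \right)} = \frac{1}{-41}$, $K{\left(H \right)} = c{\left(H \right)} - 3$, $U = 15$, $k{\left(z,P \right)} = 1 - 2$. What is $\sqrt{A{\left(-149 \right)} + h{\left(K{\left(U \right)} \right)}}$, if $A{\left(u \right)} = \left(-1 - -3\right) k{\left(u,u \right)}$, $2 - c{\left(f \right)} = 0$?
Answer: $\frac{i \sqrt{3403}}{41} \approx 1.4228 i$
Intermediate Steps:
$k{\left(z,P \right)} = -1$
$c{\left(f \right)} = 2$ ($c{\left(f \right)} = 2 - 0 = 2 + 0 = 2$)
$A{\left(u \right)} = -2$ ($A{\left(u \right)} = \left(-1 - -3\right) \left(-1\right) = \left(-1 + 3\right) \left(-1\right) = 2 \left(-1\right) = -2$)
$K{\left(H \right)} = -1$ ($K{\left(H \right)} = 2 - 3 = -1$)
$h{\left(W \right)} = - \frac{1}{41}$
$\sqrt{A{\left(-149 \right)} + h{\left(K{\left(U \right)} \right)}} = \sqrt{-2 - \frac{1}{41}} = \sqrt{- \frac{83}{41}} = \frac{i \sqrt{3403}}{41}$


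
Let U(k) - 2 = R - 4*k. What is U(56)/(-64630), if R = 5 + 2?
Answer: 43/12926 ≈ 0.0033266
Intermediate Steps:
R = 7
U(k) = 9 - 4*k (U(k) = 2 + (7 - 4*k) = 9 - 4*k)
U(56)/(-64630) = (9 - 4*56)/(-64630) = (9 - 224)*(-1/64630) = -215*(-1/64630) = 43/12926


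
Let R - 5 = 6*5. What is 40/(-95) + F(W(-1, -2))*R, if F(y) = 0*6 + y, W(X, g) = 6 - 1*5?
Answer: 657/19 ≈ 34.579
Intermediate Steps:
W(X, g) = 1 (W(X, g) = 6 - 5 = 1)
F(y) = y (F(y) = 0 + y = y)
R = 35 (R = 5 + 6*5 = 5 + 30 = 35)
40/(-95) + F(W(-1, -2))*R = 40/(-95) + 1*35 = 40*(-1/95) + 35 = -8/19 + 35 = 657/19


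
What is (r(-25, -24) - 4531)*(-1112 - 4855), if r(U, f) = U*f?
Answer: 23456277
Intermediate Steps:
(r(-25, -24) - 4531)*(-1112 - 4855) = (-25*(-24) - 4531)*(-1112 - 4855) = (600 - 4531)*(-5967) = -3931*(-5967) = 23456277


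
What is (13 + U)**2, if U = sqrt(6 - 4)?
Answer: (13 + sqrt(2))**2 ≈ 207.77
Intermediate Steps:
U = sqrt(2) ≈ 1.4142
(13 + U)**2 = (13 + sqrt(2))**2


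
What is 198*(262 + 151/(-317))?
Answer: 16414794/317 ≈ 51782.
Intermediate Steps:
198*(262 + 151/(-317)) = 198*(262 + 151*(-1/317)) = 198*(262 - 151/317) = 198*(82903/317) = 16414794/317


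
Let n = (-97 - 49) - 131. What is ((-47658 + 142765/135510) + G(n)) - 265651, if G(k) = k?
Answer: -8498779219/27102 ≈ -3.1359e+5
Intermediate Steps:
n = -277 (n = -146 - 131 = -277)
((-47658 + 142765/135510) + G(n)) - 265651 = ((-47658 + 142765/135510) - 277) - 265651 = ((-47658 + 142765*(1/135510)) - 277) - 265651 = ((-47658 + 28553/27102) - 277) - 265651 = (-1291598563/27102 - 277) - 265651 = -1299105817/27102 - 265651 = -8498779219/27102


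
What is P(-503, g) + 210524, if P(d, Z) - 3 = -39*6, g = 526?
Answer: 210293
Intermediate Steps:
P(d, Z) = -231 (P(d, Z) = 3 - 39*6 = 3 - 234 = -231)
P(-503, g) + 210524 = -231 + 210524 = 210293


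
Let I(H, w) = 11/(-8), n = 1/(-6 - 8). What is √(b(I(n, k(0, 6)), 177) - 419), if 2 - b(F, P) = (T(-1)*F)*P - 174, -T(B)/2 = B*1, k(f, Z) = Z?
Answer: 5*√39/2 ≈ 15.612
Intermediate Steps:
T(B) = -2*B
n = -1/14 (n = 1/(-14) = -1/14 ≈ -0.071429)
I(H, w) = -11/8 (I(H, w) = 11*(-⅛) = -11/8)
b(F, P) = 176 - 2*F*P (b(F, P) = 2 - (((-2*(-1))*F)*P - 174) = 2 - ((2*F)*P - 174) = 2 - (2*F*P - 174) = 2 - (-174 + 2*F*P) = 2 + (174 - 2*F*P) = 176 - 2*F*P)
√(b(I(n, k(0, 6)), 177) - 419) = √((176 - 2*(-11/8)*177) - 419) = √((176 + 1947/4) - 419) = √(2651/4 - 419) = √(975/4) = 5*√39/2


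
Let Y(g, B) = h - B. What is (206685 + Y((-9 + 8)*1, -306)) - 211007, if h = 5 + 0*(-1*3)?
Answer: -4011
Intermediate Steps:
h = 5 (h = 5 + 0*(-3) = 5 + 0 = 5)
Y(g, B) = 5 - B
(206685 + Y((-9 + 8)*1, -306)) - 211007 = (206685 + (5 - 1*(-306))) - 211007 = (206685 + (5 + 306)) - 211007 = (206685 + 311) - 211007 = 206996 - 211007 = -4011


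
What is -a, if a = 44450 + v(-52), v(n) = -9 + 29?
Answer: -44470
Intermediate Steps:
v(n) = 20
a = 44470 (a = 44450 + 20 = 44470)
-a = -1*44470 = -44470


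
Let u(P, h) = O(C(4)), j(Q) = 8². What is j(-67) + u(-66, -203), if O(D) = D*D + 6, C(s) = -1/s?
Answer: 1121/16 ≈ 70.063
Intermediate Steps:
j(Q) = 64
O(D) = 6 + D² (O(D) = D² + 6 = 6 + D²)
u(P, h) = 97/16 (u(P, h) = 6 + (-1/4)² = 6 + (-1*¼)² = 6 + (-¼)² = 6 + 1/16 = 97/16)
j(-67) + u(-66, -203) = 64 + 97/16 = 1121/16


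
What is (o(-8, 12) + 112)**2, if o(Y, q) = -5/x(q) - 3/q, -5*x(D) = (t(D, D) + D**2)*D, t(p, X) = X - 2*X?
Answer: 31342099369/2509056 ≈ 12492.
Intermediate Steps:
t(p, X) = -X
x(D) = -D*(D**2 - D)/5 (x(D) = -(-D + D**2)*D/5 = -(D**2 - D)*D/5 = -D*(D**2 - D)/5)
o(Y, q) = -3/q - 25/(q**2*(1 - q)) (o(Y, q) = -5*5/(q**2*(1 - q)) - 3/q = -25/(q**2*(1 - q)) - 3/q = -3/q - 25/(q**2*(1 - q)))
(o(-8, 12) + 112)**2 = ((25 - 3*12*(-1 + 12))/(12**2*(-1 + 12)) + 112)**2 = ((1/144)*(25 - 3*12*11)/11 + 112)**2 = ((1/144)*(1/11)*(25 - 396) + 112)**2 = ((1/144)*(1/11)*(-371) + 112)**2 = (-371/1584 + 112)**2 = (177037/1584)**2 = 31342099369/2509056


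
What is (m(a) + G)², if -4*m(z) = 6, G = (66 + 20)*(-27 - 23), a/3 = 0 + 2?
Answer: 74011609/4 ≈ 1.8503e+7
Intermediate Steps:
a = 6 (a = 3*(0 + 2) = 3*2 = 6)
G = -4300 (G = 86*(-50) = -4300)
m(z) = -3/2 (m(z) = -¼*6 = -3/2)
(m(a) + G)² = (-3/2 - 4300)² = (-8603/2)² = 74011609/4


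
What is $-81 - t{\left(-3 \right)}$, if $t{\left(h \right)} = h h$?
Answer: $-90$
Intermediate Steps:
$t{\left(h \right)} = h^{2}$
$-81 - t{\left(-3 \right)} = -81 - \left(-3\right)^{2} = -81 - 9 = -90$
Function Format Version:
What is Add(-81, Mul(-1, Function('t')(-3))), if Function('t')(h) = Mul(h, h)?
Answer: -90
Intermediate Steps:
Function('t')(h) = Pow(h, 2)
Add(-81, Mul(-1, Function('t')(-3))) = Add(-81, Mul(-1, Pow(-3, 2))) = Add(-81, Mul(-1, 9)) = Add(-81, -9) = -90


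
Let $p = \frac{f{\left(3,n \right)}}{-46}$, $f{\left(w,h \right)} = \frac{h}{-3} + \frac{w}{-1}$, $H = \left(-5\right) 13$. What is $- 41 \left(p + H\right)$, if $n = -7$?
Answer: $\frac{183844}{69} \approx 2664.4$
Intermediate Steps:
$H = -65$
$f{\left(w,h \right)} = - w - \frac{h}{3}$ ($f{\left(w,h \right)} = h \left(- \frac{1}{3}\right) + w \left(-1\right) = - \frac{h}{3} - w = - w - \frac{h}{3}$)
$p = \frac{1}{69}$ ($p = \frac{\left(-1\right) 3 - - \frac{7}{3}}{-46} = \left(-3 + \frac{7}{3}\right) \left(- \frac{1}{46}\right) = \left(- \frac{2}{3}\right) \left(- \frac{1}{46}\right) = \frac{1}{69} \approx 0.014493$)
$- 41 \left(p + H\right) = - 41 \left(\frac{1}{69} - 65\right) = \left(-41\right) \left(- \frac{4484}{69}\right) = \frac{183844}{69}$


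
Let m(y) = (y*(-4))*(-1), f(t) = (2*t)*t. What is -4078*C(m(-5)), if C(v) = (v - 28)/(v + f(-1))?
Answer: -32624/3 ≈ -10875.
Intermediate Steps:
f(t) = 2*t**2
m(y) = 4*y (m(y) = -4*y*(-1) = 4*y)
C(v) = (-28 + v)/(2 + v) (C(v) = (v - 28)/(v + 2*(-1)**2) = (-28 + v)/(v + 2*1) = (-28 + v)/(v + 2) = (-28 + v)/(2 + v))
-4078*C(m(-5)) = -4078*(-28 + 4*(-5))/(2 + 4*(-5)) = -4078*(-28 - 20)/(2 - 20) = -4078*(-48)/(-18) = -(-2039)*(-48)/9 = -4078*8/3 = -32624/3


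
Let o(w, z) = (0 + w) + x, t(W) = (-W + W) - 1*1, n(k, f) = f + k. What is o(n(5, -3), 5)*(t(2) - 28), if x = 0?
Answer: -58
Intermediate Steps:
t(W) = -1 (t(W) = 0 - 1 = -1)
o(w, z) = w (o(w, z) = (0 + w) + 0 = w + 0 = w)
o(n(5, -3), 5)*(t(2) - 28) = (-3 + 5)*(-1 - 28) = 2*(-29) = -58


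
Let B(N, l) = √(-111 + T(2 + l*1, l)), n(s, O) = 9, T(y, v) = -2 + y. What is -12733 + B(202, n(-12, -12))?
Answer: -12733 + I*√102 ≈ -12733.0 + 10.1*I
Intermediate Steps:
B(N, l) = √(-111 + l) (B(N, l) = √(-111 + (-2 + (2 + l*1))) = √(-111 + (-2 + (2 + l))) = √(-111 + l))
-12733 + B(202, n(-12, -12)) = -12733 + √(-111 + 9) = -12733 + √(-102) = -12733 + I*√102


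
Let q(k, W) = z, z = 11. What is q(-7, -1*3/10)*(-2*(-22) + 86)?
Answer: 1430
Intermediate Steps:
q(k, W) = 11
q(-7, -1*3/10)*(-2*(-22) + 86) = 11*(-2*(-22) + 86) = 11*(44 + 86) = 11*130 = 1430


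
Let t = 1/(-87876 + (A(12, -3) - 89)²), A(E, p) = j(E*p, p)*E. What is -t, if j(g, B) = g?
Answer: -1/183565 ≈ -5.4477e-6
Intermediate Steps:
A(E, p) = p*E² (A(E, p) = (E*p)*E = p*E²)
t = 1/183565 (t = 1/(-87876 + (-3*12² - 89)²) = 1/(-87876 + (-3*144 - 89)²) = 1/(-87876 + (-432 - 89)²) = 1/(-87876 + (-521)²) = 1/(-87876 + 271441) = 1/183565 ≈ 5.4477e-6)
-t = -1*1/183565 = -1/183565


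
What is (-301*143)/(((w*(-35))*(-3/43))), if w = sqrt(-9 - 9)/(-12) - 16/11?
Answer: 372285056/32535 - 63986494*I*sqrt(2)/32535 ≈ 11443.0 - 2781.3*I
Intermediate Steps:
w = -16/11 - I*sqrt(2)/4 (w = sqrt(-18)*(-1/12) - 16*1/11 = (3*I*sqrt(2))*(-1/12) - 16/11 = -I*sqrt(2)/4 - 16/11 = -16/11 - I*sqrt(2)/4 ≈ -1.4545 - 0.35355*I)
(-301*143)/(((w*(-35))*(-3/43))) = (-301*143)/((((-16/11 - I*sqrt(2)/4)*(-35))*(-3/43))) = -43043*(-43/(3*(560/11 + 35*I*sqrt(2)/4))) = -43043/(-1680/473 - 105*I*sqrt(2)/172)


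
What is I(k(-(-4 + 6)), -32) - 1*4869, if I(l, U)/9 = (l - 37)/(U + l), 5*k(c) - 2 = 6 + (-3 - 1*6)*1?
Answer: -782235/161 ≈ -4858.6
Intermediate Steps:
k(c) = -1/5 (k(c) = 2/5 + (6 + (-3 - 1*6)*1)/5 = 2/5 + (6 + (-3 - 6)*1)/5 = 2/5 + (6 - 9*1)/5 = 2/5 + (6 - 9)/5 = 2/5 + (1/5)*(-3) = 2/5 - 3/5 = -1/5)
I(l, U) = 9*(-37 + l)/(U + l) (I(l, U) = 9*((l - 37)/(U + l)) = 9*((-37 + l)/(U + l)) = 9*(-37 + l)/(U + l))
I(k(-(-4 + 6)), -32) - 1*4869 = 9*(-37 - 1/5)/(-32 - 1/5) - 1*4869 = 9*(-186/5)/(-161/5) - 4869 = 9*(-5/161)*(-186/5) - 4869 = 1674/161 - 4869 = -782235/161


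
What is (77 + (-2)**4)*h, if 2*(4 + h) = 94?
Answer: 3999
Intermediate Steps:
h = 43 (h = -4 + (1/2)*94 = -4 + 47 = 43)
(77 + (-2)**4)*h = (77 + (-2)**4)*43 = (77 + 16)*43 = 93*43 = 3999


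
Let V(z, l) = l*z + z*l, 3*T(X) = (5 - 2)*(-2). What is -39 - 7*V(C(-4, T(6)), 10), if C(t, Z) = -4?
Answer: 521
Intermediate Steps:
T(X) = -2 (T(X) = ((5 - 2)*(-2))/3 = (3*(-2))/3 = (1/3)*(-6) = -2)
V(z, l) = 2*l*z (V(z, l) = l*z + l*z = 2*l*z)
-39 - 7*V(C(-4, T(6)), 10) = -39 - 14*10*(-4) = -39 - 7*(-80) = -39 + 560 = 521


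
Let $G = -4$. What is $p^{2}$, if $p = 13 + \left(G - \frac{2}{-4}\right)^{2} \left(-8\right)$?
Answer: $7225$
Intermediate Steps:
$p = -85$ ($p = 13 + \left(-4 - \frac{2}{-4}\right)^{2} \left(-8\right) = 13 + \left(-4 - - \frac{1}{2}\right)^{2} \left(-8\right) = 13 + \left(-4 + \frac{1}{2}\right)^{2} \left(-8\right) = 13 + \left(- \frac{7}{2}\right)^{2} \left(-8\right) = 13 + \frac{49}{4} \left(-8\right) = 13 - 98 = -85$)
$p^{2} = \left(-85\right)^{2} = 7225$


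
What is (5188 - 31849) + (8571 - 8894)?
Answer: -26984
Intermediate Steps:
(5188 - 31849) + (8571 - 8894) = -26661 - 323 = -26984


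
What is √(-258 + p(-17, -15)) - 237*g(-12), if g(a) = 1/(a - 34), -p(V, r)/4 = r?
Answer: 237/46 + 3*I*√22 ≈ 5.1522 + 14.071*I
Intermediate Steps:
p(V, r) = -4*r
g(a) = 1/(-34 + a)
√(-258 + p(-17, -15)) - 237*g(-12) = √(-258 - 4*(-15)) - 237/(-34 - 12) = √(-258 + 60) - 237/(-46) = √(-198) - 237*(-1/46) = 3*I*√22 + 237/46 = 237/46 + 3*I*√22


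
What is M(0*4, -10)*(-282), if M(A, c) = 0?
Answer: 0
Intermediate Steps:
M(0*4, -10)*(-282) = 0*(-282) = 0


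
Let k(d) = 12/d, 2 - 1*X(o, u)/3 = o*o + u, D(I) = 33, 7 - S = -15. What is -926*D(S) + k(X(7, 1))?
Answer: -366697/12 ≈ -30558.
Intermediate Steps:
S = 22 (S = 7 - 1*(-15) = 7 + 15 = 22)
X(o, u) = 6 - 3*u - 3*o² (X(o, u) = 6 - 3*(o*o + u) = 6 - 3*(o² + u) = 6 - 3*(u + o²) = 6 + (-3*u - 3*o²) = 6 - 3*u - 3*o²)
-926*D(S) + k(X(7, 1)) = -926*33 + 12/(6 - 3*1 - 3*7²) = -30558 + 12/(6 - 3 - 3*49) = -30558 + 12/(6 - 3 - 147) = -30558 + 12/(-144) = -30558 + 12*(-1/144) = -30558 - 1/12 = -366697/12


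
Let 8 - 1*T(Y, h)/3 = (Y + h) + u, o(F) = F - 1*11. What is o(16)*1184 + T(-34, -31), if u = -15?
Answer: 6184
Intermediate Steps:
o(F) = -11 + F (o(F) = F - 11 = -11 + F)
T(Y, h) = 69 - 3*Y - 3*h (T(Y, h) = 24 - 3*((Y + h) - 15) = 24 - 3*(-15 + Y + h) = 24 + (45 - 3*Y - 3*h) = 69 - 3*Y - 3*h)
o(16)*1184 + T(-34, -31) = (-11 + 16)*1184 + (69 - 3*(-34) - 3*(-31)) = 5*1184 + (69 + 102 + 93) = 5920 + 264 = 6184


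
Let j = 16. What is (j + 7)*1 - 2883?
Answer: -2860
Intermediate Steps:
(j + 7)*1 - 2883 = (16 + 7)*1 - 2883 = 23*1 - 2883 = 23 - 2883 = -2860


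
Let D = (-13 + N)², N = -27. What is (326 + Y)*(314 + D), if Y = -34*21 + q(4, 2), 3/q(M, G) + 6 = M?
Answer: -745503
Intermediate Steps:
q(M, G) = 3/(-6 + M)
Y = -1431/2 (Y = -34*21 + 3/(-6 + 4) = -714 + 3/(-2) = -714 + 3*(-½) = -714 - 3/2 = -1431/2 ≈ -715.50)
D = 1600 (D = (-13 - 27)² = (-40)² = 1600)
(326 + Y)*(314 + D) = (326 - 1431/2)*(314 + 1600) = -779/2*1914 = -745503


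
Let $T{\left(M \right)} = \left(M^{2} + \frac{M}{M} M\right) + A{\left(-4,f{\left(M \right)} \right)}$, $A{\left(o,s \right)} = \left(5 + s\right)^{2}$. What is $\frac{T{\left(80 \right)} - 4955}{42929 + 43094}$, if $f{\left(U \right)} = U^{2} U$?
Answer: $\frac{262149121550}{86023} \approx 3.0474 \cdot 10^{6}$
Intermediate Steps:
$f{\left(U \right)} = U^{3}$
$T{\left(M \right)} = M + M^{2} + \left(5 + M^{3}\right)^{2}$ ($T{\left(M \right)} = \left(M^{2} + \frac{M}{M} M\right) + \left(5 + M^{3}\right)^{2} = \left(M^{2} + 1 M\right) + \left(5 + M^{3}\right)^{2} = \left(M^{2} + M\right) + \left(5 + M^{3}\right)^{2} = \left(M + M^{2}\right) + \left(5 + M^{3}\right)^{2} = M + M^{2} + \left(5 + M^{3}\right)^{2}$)
$\frac{T{\left(80 \right)} - 4955}{42929 + 43094} = \frac{\left(80 + 80^{2} + \left(5 + 80^{3}\right)^{2}\right) - 4955}{42929 + 43094} = \frac{\left(80 + 6400 + \left(5 + 512000\right)^{2}\right) - 4955}{86023} = \left(\left(80 + 6400 + 512005^{2}\right) - 4955\right) \frac{1}{86023} = \left(\left(80 + 6400 + 262149120025\right) - 4955\right) \frac{1}{86023} = \left(262149126505 - 4955\right) \frac{1}{86023} = 262149121550 \cdot \frac{1}{86023} = \frac{262149121550}{86023}$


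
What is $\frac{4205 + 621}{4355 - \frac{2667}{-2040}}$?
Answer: $\frac{3281680}{2962289} \approx 1.1078$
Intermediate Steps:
$\frac{4205 + 621}{4355 - \frac{2667}{-2040}} = \frac{4826}{4355 - - \frac{889}{680}} = \frac{4826}{4355 + \frac{889}{680}} = \frac{4826}{\frac{2962289}{680}} = 4826 \cdot \frac{680}{2962289} = \frac{3281680}{2962289}$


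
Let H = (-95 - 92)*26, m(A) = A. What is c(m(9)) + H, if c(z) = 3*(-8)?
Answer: -4886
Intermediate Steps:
c(z) = -24
H = -4862 (H = -187*26 = -4862)
c(m(9)) + H = -24 - 4862 = -4886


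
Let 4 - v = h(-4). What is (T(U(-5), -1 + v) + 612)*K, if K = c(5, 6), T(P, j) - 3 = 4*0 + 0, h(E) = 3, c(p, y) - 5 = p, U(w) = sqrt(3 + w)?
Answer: 6150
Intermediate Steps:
c(p, y) = 5 + p
v = 1 (v = 4 - 1*3 = 4 - 3 = 1)
T(P, j) = 3 (T(P, j) = 3 + (4*0 + 0) = 3 + (0 + 0) = 3 + 0 = 3)
K = 10 (K = 5 + 5 = 10)
(T(U(-5), -1 + v) + 612)*K = (3 + 612)*10 = 615*10 = 6150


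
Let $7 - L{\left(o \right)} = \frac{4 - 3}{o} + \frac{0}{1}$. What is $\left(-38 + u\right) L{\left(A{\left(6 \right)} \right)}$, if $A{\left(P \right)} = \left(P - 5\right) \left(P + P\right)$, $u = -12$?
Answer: $- \frac{2075}{6} \approx -345.83$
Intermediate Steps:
$A{\left(P \right)} = 2 P \left(-5 + P\right)$ ($A{\left(P \right)} = \left(-5 + P\right) 2 P = 2 P \left(-5 + P\right)$)
$L{\left(o \right)} = 7 - \frac{1}{o}$ ($L{\left(o \right)} = 7 - \left(\frac{4 - 3}{o} + \frac{0}{1}\right) = 7 - \left(1 \frac{1}{o} + 0 \cdot 1\right) = 7 - \left(\frac{1}{o} + 0\right) = 7 - \frac{1}{o}$)
$\left(-38 + u\right) L{\left(A{\left(6 \right)} \right)} = \left(-38 - 12\right) \left(7 - \frac{1}{2 \cdot 6 \left(-5 + 6\right)}\right) = - 50 \left(7 - \frac{1}{2 \cdot 6 \cdot 1}\right) = - 50 \left(7 - \frac{1}{12}\right) = \left(-50\right) \frac{83}{12} = - \frac{2075}{6}$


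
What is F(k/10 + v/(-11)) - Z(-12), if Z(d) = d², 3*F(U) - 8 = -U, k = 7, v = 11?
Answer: -4237/30 ≈ -141.23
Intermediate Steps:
F(U) = 8/3 - U/3 (F(U) = 8/3 + (-U)/3 = 8/3 - U/3)
F(k/10 + v/(-11)) - Z(-12) = (8/3 - (7/10 + 11/(-11))/3) - 1*(-12)² = (8/3 - (7*(⅒) + 11*(-1/11))/3) - 1*144 = (8/3 - (7/10 - 1)/3) - 144 = (8/3 - ⅓*(-3/10)) - 144 = (8/3 + ⅒) - 144 = 83/30 - 144 = -4237/30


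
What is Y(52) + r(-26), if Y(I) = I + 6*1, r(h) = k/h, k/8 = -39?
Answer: 70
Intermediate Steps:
k = -312 (k = 8*(-39) = -312)
r(h) = -312/h
Y(I) = 6 + I (Y(I) = I + 6 = 6 + I)
Y(52) + r(-26) = (6 + 52) - 312/(-26) = 58 - 312*(-1/26) = 58 + 12 = 70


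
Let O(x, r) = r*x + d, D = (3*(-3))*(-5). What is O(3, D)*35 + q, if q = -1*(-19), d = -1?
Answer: 4709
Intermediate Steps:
D = 45 (D = -9*(-5) = 45)
q = 19
O(x, r) = -1 + r*x (O(x, r) = r*x - 1 = -1 + r*x)
O(3, D)*35 + q = (-1 + 45*3)*35 + 19 = (-1 + 135)*35 + 19 = 134*35 + 19 = 4690 + 19 = 4709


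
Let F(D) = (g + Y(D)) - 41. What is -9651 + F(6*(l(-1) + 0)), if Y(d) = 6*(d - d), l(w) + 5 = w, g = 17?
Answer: -9675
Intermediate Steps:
l(w) = -5 + w
Y(d) = 0 (Y(d) = 6*0 = 0)
F(D) = -24 (F(D) = (17 + 0) - 41 = 17 - 41 = -24)
-9651 + F(6*(l(-1) + 0)) = -9651 - 24 = -9675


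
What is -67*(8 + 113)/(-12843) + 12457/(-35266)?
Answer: 125916211/452921238 ≈ 0.27801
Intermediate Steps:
-67*(8 + 113)/(-12843) + 12457/(-35266) = -67*121*(-1/12843) + 12457*(-1/35266) = -8107*(-1/12843) - 12457/35266 = 8107/12843 - 12457/35266 = 125916211/452921238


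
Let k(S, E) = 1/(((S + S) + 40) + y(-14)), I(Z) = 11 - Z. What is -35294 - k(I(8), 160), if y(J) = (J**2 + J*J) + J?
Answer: -14964657/424 ≈ -35294.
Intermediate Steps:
y(J) = J + 2*J**2 (y(J) = (J**2 + J**2) + J = 2*J**2 + J = J + 2*J**2)
k(S, E) = 1/(418 + 2*S) (k(S, E) = 1/(((S + S) + 40) - 14*(1 + 2*(-14))) = 1/((2*S + 40) - 14*(1 - 28)) = 1/((40 + 2*S) - 14*(-27)) = 1/((40 + 2*S) + 378) = 1/(418 + 2*S))
-35294 - k(I(8), 160) = -35294 - 1/(2*(209 + (11 - 1*8))) = -35294 - 1/(2*(209 + (11 - 8))) = -35294 - 1/(2*(209 + 3)) = -35294 - 1/(2*212) = -35294 - 1*1/424 = -35294 - 1/424 = -14964657/424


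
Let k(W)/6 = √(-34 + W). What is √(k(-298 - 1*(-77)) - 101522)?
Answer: √(-101522 + 6*I*√255) ≈ 0.15 + 318.63*I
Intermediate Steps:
k(W) = 6*√(-34 + W)
√(k(-298 - 1*(-77)) - 101522) = √(6*√(-34 + (-298 - 1*(-77))) - 101522) = √(6*√(-34 + (-298 + 77)) - 101522) = √(6*√(-34 - 221) - 101522) = √(6*√(-255) - 101522) = √(6*(I*√255) - 101522) = √(6*I*√255 - 101522) = √(-101522 + 6*I*√255)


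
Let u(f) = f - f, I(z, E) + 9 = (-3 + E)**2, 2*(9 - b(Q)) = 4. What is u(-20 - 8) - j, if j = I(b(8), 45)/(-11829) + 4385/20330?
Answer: -1079401/16032238 ≈ -0.067327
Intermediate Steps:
b(Q) = 7 (b(Q) = 9 - 1/2*4 = 9 - 2 = 7)
I(z, E) = -9 + (-3 + E)**2
u(f) = 0
j = 1079401/16032238 (j = (45*(-6 + 45))/(-11829) + 4385/20330 = (45*39)*(-1/11829) + 4385*(1/20330) = 1755*(-1/11829) + 877/4066 = -585/3943 + 877/4066 = 1079401/16032238 ≈ 0.067327)
u(-20 - 8) - j = 0 - 1*1079401/16032238 = 0 - 1079401/16032238 = -1079401/16032238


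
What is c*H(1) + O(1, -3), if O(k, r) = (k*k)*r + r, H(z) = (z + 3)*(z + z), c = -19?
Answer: -158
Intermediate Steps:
H(z) = 2*z*(3 + z) (H(z) = (3 + z)*(2*z) = 2*z*(3 + z))
O(k, r) = r + r*k**2 (O(k, r) = k**2*r + r = r*k**2 + r = r + r*k**2)
c*H(1) + O(1, -3) = -38*(3 + 1) - 3*(1 + 1**2) = -38*4 - 3*(1 + 1) = -19*8 - 3*2 = -152 - 6 = -158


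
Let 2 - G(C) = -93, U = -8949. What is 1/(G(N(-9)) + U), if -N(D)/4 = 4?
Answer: -1/8854 ≈ -0.00011294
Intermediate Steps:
N(D) = -16 (N(D) = -4*4 = -16)
G(C) = 95 (G(C) = 2 - 1*(-93) = 2 + 93 = 95)
1/(G(N(-9)) + U) = 1/(95 - 8949) = 1/(-8854) = -1/8854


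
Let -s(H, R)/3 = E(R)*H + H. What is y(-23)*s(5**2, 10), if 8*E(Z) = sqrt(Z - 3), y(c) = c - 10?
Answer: 2475 + 2475*sqrt(7)/8 ≈ 3293.5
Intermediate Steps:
y(c) = -10 + c
E(Z) = sqrt(-3 + Z)/8 (E(Z) = sqrt(Z - 3)/8 = sqrt(-3 + Z)/8)
s(H, R) = -3*H - 3*H*sqrt(-3 + R)/8 (s(H, R) = -3*((sqrt(-3 + R)/8)*H + H) = -3*(H*sqrt(-3 + R)/8 + H) = -3*(H + H*sqrt(-3 + R)/8) = -3*H - 3*H*sqrt(-3 + R)/8)
y(-23)*s(5**2, 10) = (-10 - 23)*(-3/8*5**2*(8 + sqrt(-3 + 10))) = -(-99)*25*(8 + sqrt(7))/8 = -33*(-75 - 75*sqrt(7)/8) = 2475 + 2475*sqrt(7)/8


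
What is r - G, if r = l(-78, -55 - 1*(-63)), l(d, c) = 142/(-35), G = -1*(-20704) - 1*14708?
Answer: -210002/35 ≈ -6000.1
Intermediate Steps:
G = 5996 (G = 20704 - 14708 = 5996)
l(d, c) = -142/35 (l(d, c) = 142*(-1/35) = -142/35)
r = -142/35 ≈ -4.0571
r - G = -142/35 - 1*5996 = -142/35 - 5996 = -210002/35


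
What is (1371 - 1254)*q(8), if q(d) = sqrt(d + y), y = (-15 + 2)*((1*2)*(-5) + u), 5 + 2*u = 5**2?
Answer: 234*sqrt(2) ≈ 330.93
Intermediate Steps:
u = 10 (u = -5/2 + (1/2)*5**2 = -5/2 + (1/2)*25 = -5/2 + 25/2 = 10)
y = 0 (y = (-15 + 2)*((1*2)*(-5) + 10) = -13*(2*(-5) + 10) = -13*(-10 + 10) = -13*0 = 0)
q(d) = sqrt(d) (q(d) = sqrt(d + 0) = sqrt(d))
(1371 - 1254)*q(8) = (1371 - 1254)*sqrt(8) = 117*(2*sqrt(2)) = 234*sqrt(2)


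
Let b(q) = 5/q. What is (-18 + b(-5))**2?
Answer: 361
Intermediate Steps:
(-18 + b(-5))**2 = (-18 + 5/(-5))**2 = (-18 + 5*(-1/5))**2 = (-18 - 1)**2 = (-19)**2 = 361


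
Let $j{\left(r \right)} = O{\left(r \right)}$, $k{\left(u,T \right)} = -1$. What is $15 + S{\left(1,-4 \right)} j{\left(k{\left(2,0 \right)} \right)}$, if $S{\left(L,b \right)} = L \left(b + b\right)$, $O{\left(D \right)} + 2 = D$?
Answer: $39$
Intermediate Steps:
$O{\left(D \right)} = -2 + D$
$S{\left(L,b \right)} = 2 L b$ ($S{\left(L,b \right)} = L 2 b = 2 L b$)
$j{\left(r \right)} = -2 + r$
$15 + S{\left(1,-4 \right)} j{\left(k{\left(2,0 \right)} \right)} = 15 + 2 \cdot 1 \left(-4\right) \left(-2 - 1\right) = 15 - -24 = 15 + 24 = 39$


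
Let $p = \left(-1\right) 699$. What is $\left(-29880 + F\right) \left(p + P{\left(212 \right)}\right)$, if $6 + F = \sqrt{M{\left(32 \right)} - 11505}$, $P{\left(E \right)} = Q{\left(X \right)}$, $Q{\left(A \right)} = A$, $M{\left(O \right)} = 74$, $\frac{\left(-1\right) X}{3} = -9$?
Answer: $20083392 - 672 i \sqrt{11431} \approx 2.0083 \cdot 10^{7} - 71848.0 i$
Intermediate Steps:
$X = 27$ ($X = \left(-3\right) \left(-9\right) = 27$)
$P{\left(E \right)} = 27$
$p = -699$
$F = -6 + i \sqrt{11431}$ ($F = -6 + \sqrt{74 - 11505} = -6 + \sqrt{-11431} = -6 + i \sqrt{11431} \approx -6.0 + 106.92 i$)
$\left(-29880 + F\right) \left(p + P{\left(212 \right)}\right) = \left(-29880 - \left(6 - i \sqrt{11431}\right)\right) \left(-699 + 27\right) = \left(-29886 + i \sqrt{11431}\right) \left(-672\right) = 20083392 - 672 i \sqrt{11431}$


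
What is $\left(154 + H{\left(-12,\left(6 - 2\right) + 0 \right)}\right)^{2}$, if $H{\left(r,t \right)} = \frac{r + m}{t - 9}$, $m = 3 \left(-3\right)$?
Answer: $\frac{625681}{25} \approx 25027.0$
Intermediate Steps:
$m = -9$
$H{\left(r,t \right)} = \frac{-9 + r}{-9 + t}$ ($H{\left(r,t \right)} = \frac{r - 9}{t - 9} = \frac{-9 + r}{-9 + t}$)
$\left(154 + H{\left(-12,\left(6 - 2\right) + 0 \right)}\right)^{2} = \left(154 + \frac{-9 - 12}{-9 + \left(\left(6 - 2\right) + 0\right)}\right)^{2} = \left(154 + \frac{1}{-9 + \left(4 + 0\right)} \left(-21\right)\right)^{2} = \left(154 + \frac{1}{-9 + 4} \left(-21\right)\right)^{2} = \left(154 + \frac{1}{-5} \left(-21\right)\right)^{2} = \left(154 - - \frac{21}{5}\right)^{2} = \left(154 + \frac{21}{5}\right)^{2} = \left(\frac{791}{5}\right)^{2} = \frac{625681}{25}$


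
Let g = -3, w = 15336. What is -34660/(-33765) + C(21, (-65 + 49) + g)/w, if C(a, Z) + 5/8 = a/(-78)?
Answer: 1228391531/1196739648 ≈ 1.0264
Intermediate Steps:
C(a, Z) = -5/8 - a/78 (C(a, Z) = -5/8 + a/(-78) = -5/8 + a*(-1/78) = -5/8 - a/78)
-34660/(-33765) + C(21, (-65 + 49) + g)/w = -34660/(-33765) + (-5/8 - 1/78*21)/15336 = -34660*(-1/33765) + (-5/8 - 7/26)*(1/15336) = 6932/6753 - 93/104*1/15336 = 6932/6753 - 31/531648 = 1228391531/1196739648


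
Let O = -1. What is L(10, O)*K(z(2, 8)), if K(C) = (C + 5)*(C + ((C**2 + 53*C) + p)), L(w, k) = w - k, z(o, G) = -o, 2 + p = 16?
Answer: -2970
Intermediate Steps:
p = 14 (p = -2 + 16 = 14)
K(C) = (5 + C)*(14 + C**2 + 54*C) (K(C) = (C + 5)*(C + ((C**2 + 53*C) + 14)) = (5 + C)*(C + (14 + C**2 + 53*C)) = (5 + C)*(14 + C**2 + 54*C))
L(10, O)*K(z(2, 8)) = (10 - 1*(-1))*(70 + (-1*2)**3 + 59*(-1*2)**2 + 284*(-1*2)) = (10 + 1)*(70 + (-2)**3 + 59*(-2)**2 + 284*(-2)) = 11*(70 - 8 + 59*4 - 568) = 11*(70 - 8 + 236 - 568) = 11*(-270) = -2970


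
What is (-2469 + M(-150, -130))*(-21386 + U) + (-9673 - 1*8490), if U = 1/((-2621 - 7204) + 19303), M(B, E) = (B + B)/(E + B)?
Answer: 7000956928561/132692 ≈ 5.2761e+7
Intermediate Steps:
M(B, E) = 2*B/(B + E) (M(B, E) = (2*B)/(B + E) = 2*B/(B + E))
U = 1/9478 (U = 1/(-9825 + 19303) = 1/9478 ≈ 0.00010551)
(-2469 + M(-150, -130))*(-21386 + U) + (-9673 - 1*8490) = (-2469 + 2*(-150)/(-150 - 130))*(-21386 + 1/9478) + (-9673 - 1*8490) = (-2469 + 2*(-150)/(-280))*(-202696507/9478) + (-9673 - 8490) = (-2469 + 2*(-150)*(-1/280))*(-202696507/9478) - 18163 = (-2469 + 15/14)*(-202696507/9478) - 18163 = -34551/14*(-202696507/9478) - 18163 = 7003367013357/132692 - 18163 = 7000956928561/132692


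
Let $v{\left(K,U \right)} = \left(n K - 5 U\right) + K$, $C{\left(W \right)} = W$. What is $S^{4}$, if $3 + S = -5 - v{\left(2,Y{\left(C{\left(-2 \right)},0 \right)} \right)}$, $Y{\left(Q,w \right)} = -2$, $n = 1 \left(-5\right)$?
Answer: $10000$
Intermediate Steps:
$n = -5$
$v{\left(K,U \right)} = - 5 U - 4 K$ ($v{\left(K,U \right)} = \left(- 5 K - 5 U\right) + K = - 5 U - 4 K$)
$S = -10$ ($S = -3 - \left(5 - 8 + 10\right) = -3 - 7 = -10$)
$S^{4} = \left(-10\right)^{4} = 10000$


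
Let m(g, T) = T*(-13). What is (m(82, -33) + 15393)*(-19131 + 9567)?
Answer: -151321608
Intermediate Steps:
m(g, T) = -13*T
(m(82, -33) + 15393)*(-19131 + 9567) = (-13*(-33) + 15393)*(-19131 + 9567) = (429 + 15393)*(-9564) = 15822*(-9564) = -151321608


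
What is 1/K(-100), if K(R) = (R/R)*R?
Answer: -1/100 ≈ -0.010000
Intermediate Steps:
K(R) = R (K(R) = 1*R = R)
1/K(-100) = 1/(-100) = -1/100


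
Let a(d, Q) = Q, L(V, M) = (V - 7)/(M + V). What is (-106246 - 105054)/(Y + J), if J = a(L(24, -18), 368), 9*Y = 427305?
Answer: -633900/143539 ≈ -4.4162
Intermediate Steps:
L(V, M) = (-7 + V)/(M + V)
Y = 142435/3 (Y = (⅑)*427305 = 142435/3 ≈ 47478.)
J = 368
(-106246 - 105054)/(Y + J) = (-106246 - 105054)/(142435/3 + 368) = -211300/143539/3 = -211300*3/143539 = -633900/143539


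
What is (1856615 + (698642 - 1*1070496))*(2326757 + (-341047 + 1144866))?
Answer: 4648157152336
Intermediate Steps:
(1856615 + (698642 - 1*1070496))*(2326757 + (-341047 + 1144866)) = (1856615 + (698642 - 1070496))*(2326757 + 803819) = (1856615 - 371854)*3130576 = 1484761*3130576 = 4648157152336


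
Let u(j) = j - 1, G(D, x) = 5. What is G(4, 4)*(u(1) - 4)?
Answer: -20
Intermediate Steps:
u(j) = -1 + j
G(4, 4)*(u(1) - 4) = 5*((-1 + 1) - 4) = 5*(0 - 4) = 5*(-4) = -20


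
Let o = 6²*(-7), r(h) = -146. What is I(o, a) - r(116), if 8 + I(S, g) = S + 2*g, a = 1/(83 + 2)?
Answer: -9688/85 ≈ -113.98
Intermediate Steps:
a = 1/85 ≈ 0.011765
o = -252 (o = 36*(-7) = -252)
I(S, g) = -8 + S + 2*g (I(S, g) = -8 + (S + 2*g) = -8 + S + 2*g)
I(o, a) - r(116) = (-8 - 252 + 2*(1/85)) - 1*(-146) = (-8 - 252 + 2/85) + 146 = -22098/85 + 146 = -9688/85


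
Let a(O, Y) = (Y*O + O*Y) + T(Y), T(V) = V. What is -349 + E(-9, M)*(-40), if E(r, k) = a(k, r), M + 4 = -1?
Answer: -3589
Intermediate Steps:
M = -5 (M = -4 - 1 = -5)
a(O, Y) = Y + 2*O*Y (a(O, Y) = (Y*O + O*Y) + Y = (O*Y + O*Y) + Y = 2*O*Y + Y = Y + 2*O*Y)
E(r, k) = r*(1 + 2*k)
-349 + E(-9, M)*(-40) = -349 - 9*(1 + 2*(-5))*(-40) = -349 - 9*(1 - 10)*(-40) = -349 - 9*(-9)*(-40) = -349 + 81*(-40) = -349 - 3240 = -3589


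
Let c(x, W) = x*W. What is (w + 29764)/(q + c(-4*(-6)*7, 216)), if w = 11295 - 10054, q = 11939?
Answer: 31005/48227 ≈ 0.64290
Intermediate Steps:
w = 1241
c(x, W) = W*x
(w + 29764)/(q + c(-4*(-6)*7, 216)) = (1241 + 29764)/(11939 + 216*(-4*(-6)*7)) = 31005/(11939 + 216*(24*7)) = 31005/(11939 + 216*168) = 31005/(11939 + 36288) = 31005/48227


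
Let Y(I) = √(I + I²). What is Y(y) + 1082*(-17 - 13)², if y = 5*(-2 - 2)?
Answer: 973800 + 2*√95 ≈ 9.7382e+5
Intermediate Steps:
y = -20 (y = 5*(-4) = -20)
Y(y) + 1082*(-17 - 13)² = √(-20*(1 - 20)) + 1082*(-17 - 13)² = √(-20*(-19)) + 1082*(-30)² = √380 + 1082*900 = 2*√95 + 973800 = 973800 + 2*√95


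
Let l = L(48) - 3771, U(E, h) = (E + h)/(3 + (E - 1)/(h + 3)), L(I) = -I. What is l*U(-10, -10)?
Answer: 133665/8 ≈ 16708.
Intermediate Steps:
U(E, h) = (E + h)/(3 + (-1 + E)/(3 + h))
l = -3819 (l = -1*48 - 3771 = -48 - 3771 = -3819)
l*U(-10, -10) = -3819*((-10)² + 3*(-10) + 3*(-10) - 10*(-10))/(8 - 10 + 3*(-10)) = -3819*(100 - 30 - 30 + 100)/(8 - 10 - 30) = -3819*140/(-32) = -(-3819)*140/32 = -3819*(-35/8) = 133665/8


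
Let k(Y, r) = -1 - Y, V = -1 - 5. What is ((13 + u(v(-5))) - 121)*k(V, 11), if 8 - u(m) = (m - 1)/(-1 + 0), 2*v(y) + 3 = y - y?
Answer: -1025/2 ≈ -512.50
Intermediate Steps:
V = -6
v(y) = -3/2 (v(y) = -3/2 + (y - y)/2 = -3/2 + (½)*0 = -3/2 + 0 = -3/2)
u(m) = 7 + m (u(m) = 8 - (m - 1)/(-1 + 0) = 8 - (-1 + m)/(-1) = 8 - (-1 + m)*(-1) = 8 - (1 - m) = 8 + (-1 + m) = 7 + m)
((13 + u(v(-5))) - 121)*k(V, 11) = ((13 + (7 - 3/2)) - 121)*(-1 - 1*(-6)) = ((13 + 11/2) - 121)*(-1 + 6) = (37/2 - 121)*5 = -205/2*5 = -1025/2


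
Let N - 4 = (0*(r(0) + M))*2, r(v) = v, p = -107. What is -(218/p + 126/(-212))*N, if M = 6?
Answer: 59698/5671 ≈ 10.527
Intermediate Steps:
N = 4 (N = 4 + (0*(0 + 6))*2 = 4 + (0*6)*2 = 4 + 0*2 = 4 + 0 = 4)
-(218/p + 126/(-212))*N = -(218/(-107) + 126/(-212))*4 = -(218*(-1/107) + 126*(-1/212))*4 = -(-218/107 - 63/106)*4 = -(-29849)*4/11342 = -1*(-59698/5671) = 59698/5671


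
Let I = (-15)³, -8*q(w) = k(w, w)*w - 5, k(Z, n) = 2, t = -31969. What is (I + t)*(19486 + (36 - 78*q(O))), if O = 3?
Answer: -690330172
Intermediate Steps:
q(w) = 5/8 - w/4 (q(w) = -(2*w - 5)/8 = -(-5 + 2*w)/8 = 5/8 - w/4)
I = -3375
(I + t)*(19486 + (36 - 78*q(O))) = (-3375 - 31969)*(19486 + (36 - 78*(5/8 - ¼*3))) = -35344*(19486 + (36 - 78*(5/8 - ¾))) = -35344*(19486 + (36 - 78*(-⅛))) = -35344*(19486 + (36 + 39/4)) = -35344*(19486 + 183/4) = -35344*78127/4 = -690330172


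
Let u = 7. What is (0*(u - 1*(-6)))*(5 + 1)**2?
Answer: 0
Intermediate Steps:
(0*(u - 1*(-6)))*(5 + 1)**2 = (0*(7 - 1*(-6)))*(5 + 1)**2 = (0*(7 + 6))*6**2 = (0*13)*36 = 0*36 = 0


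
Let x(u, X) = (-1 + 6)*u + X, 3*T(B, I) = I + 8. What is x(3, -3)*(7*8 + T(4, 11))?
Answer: 748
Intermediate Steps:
T(B, I) = 8/3 + I/3 (T(B, I) = (I + 8)/3 = (8 + I)/3 = 8/3 + I/3)
x(u, X) = X + 5*u (x(u, X) = 5*u + X = X + 5*u)
x(3, -3)*(7*8 + T(4, 11)) = (-3 + 5*3)*(7*8 + (8/3 + (⅓)*11)) = (-3 + 15)*(56 + (8/3 + 11/3)) = 12*(56 + 19/3) = 12*(187/3) = 748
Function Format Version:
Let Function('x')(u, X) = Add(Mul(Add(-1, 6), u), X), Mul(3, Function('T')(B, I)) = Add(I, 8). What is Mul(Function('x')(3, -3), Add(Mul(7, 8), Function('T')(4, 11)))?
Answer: 748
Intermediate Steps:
Function('T')(B, I) = Add(Rational(8, 3), Mul(Rational(1, 3), I)) (Function('T')(B, I) = Mul(Rational(1, 3), Add(I, 8)) = Mul(Rational(1, 3), Add(8, I)) = Add(Rational(8, 3), Mul(Rational(1, 3), I)))
Function('x')(u, X) = Add(X, Mul(5, u)) (Function('x')(u, X) = Add(Mul(5, u), X) = Add(X, Mul(5, u)))
Mul(Function('x')(3, -3), Add(Mul(7, 8), Function('T')(4, 11))) = Mul(Add(-3, Mul(5, 3)), Add(Mul(7, 8), Add(Rational(8, 3), Mul(Rational(1, 3), 11)))) = Mul(Add(-3, 15), Add(56, Add(Rational(8, 3), Rational(11, 3)))) = Mul(12, Add(56, Rational(19, 3))) = Mul(12, Rational(187, 3)) = 748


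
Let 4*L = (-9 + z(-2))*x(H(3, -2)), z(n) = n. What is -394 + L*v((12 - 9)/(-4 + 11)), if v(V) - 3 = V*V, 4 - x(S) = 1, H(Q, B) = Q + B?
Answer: -20593/49 ≈ -420.27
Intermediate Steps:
H(Q, B) = B + Q
x(S) = 3 (x(S) = 4 - 1*1 = 4 - 1 = 3)
v(V) = 3 + V² (v(V) = 3 + V*V = 3 + V²)
L = -33/4 (L = ((-9 - 2)*3)/4 = (-11*3)/4 = (¼)*(-33) = -33/4 ≈ -8.2500)
-394 + L*v((12 - 9)/(-4 + 11)) = -394 - 33*(3 + ((12 - 9)/(-4 + 11))²)/4 = -394 - 33*(3 + (3/7)²)/4 = -394 - 33*(3 + 9/49)/4 = -394 - 33/4*156/49 = -394 - 1287/49 = -20593/49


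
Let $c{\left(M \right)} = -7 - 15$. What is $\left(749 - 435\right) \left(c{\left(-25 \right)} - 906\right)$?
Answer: $-291392$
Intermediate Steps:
$c{\left(M \right)} = -22$ ($c{\left(M \right)} = -7 - 15 = -22$)
$\left(749 - 435\right) \left(c{\left(-25 \right)} - 906\right) = \left(749 - 435\right) \left(-22 - 906\right) = 314 \left(-928\right) = -291392$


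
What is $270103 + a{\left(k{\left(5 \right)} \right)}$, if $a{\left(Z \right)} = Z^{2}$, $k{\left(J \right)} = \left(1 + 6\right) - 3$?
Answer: $270119$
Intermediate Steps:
$k{\left(J \right)} = 4$ ($k{\left(J \right)} = 7 - 3 = 4$)
$270103 + a{\left(k{\left(5 \right)} \right)} = 270103 + 4^{2} = 270103 + 16 = 270119$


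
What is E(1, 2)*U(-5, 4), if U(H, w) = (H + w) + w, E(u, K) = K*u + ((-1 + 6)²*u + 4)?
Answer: 93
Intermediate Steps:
E(u, K) = 4 + 25*u + K*u (E(u, K) = K*u + (5²*u + 4) = K*u + (25*u + 4) = K*u + (4 + 25*u) = 4 + 25*u + K*u)
U(H, w) = H + 2*w
E(1, 2)*U(-5, 4) = (4 + 25*1 + 2*1)*(-5 + 2*4) = (4 + 25 + 2)*(-5 + 8) = 31*3 = 93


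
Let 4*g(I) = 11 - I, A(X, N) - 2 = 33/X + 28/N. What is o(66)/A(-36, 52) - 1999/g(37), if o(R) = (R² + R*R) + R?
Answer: 1710298/299 ≈ 5720.1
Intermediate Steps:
A(X, N) = 2 + 28/N + 33/X (A(X, N) = 2 + (33/X + 28/N) = 2 + (28/N + 33/X) = 2 + 28/N + 33/X)
g(I) = 11/4 - I/4 (g(I) = (11 - I)/4 = 11/4 - I/4)
o(R) = R + 2*R² (o(R) = (R² + R²) + R = 2*R² + R = R + 2*R²)
o(66)/A(-36, 52) - 1999/g(37) = (66*(1 + 2*66))/(2 + 28/52 + 33/(-36)) - 1999/(11/4 - ¼*37) = (66*(1 + 132))/(2 + 28*(1/52) + 33*(-1/36)) - 1999/(11/4 - 37/4) = (66*133)/(2 + 7/13 - 11/12) - 1999/(-13/2) = 8778/(253/156) - 1999*(-2/13) = 8778*(156/253) + 3998/13 = 124488/23 + 3998/13 = 1710298/299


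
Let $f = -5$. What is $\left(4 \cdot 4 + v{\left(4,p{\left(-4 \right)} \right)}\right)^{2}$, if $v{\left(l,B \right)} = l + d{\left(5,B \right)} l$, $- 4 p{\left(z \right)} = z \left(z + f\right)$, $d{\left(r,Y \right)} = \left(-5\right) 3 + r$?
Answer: $400$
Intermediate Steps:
$d{\left(r,Y \right)} = -15 + r$
$p{\left(z \right)} = - \frac{z \left(-5 + z\right)}{4}$ ($p{\left(z \right)} = - \frac{z \left(z - 5\right)}{4} = - \frac{z \left(-5 + z\right)}{4}$)
$v{\left(l,B \right)} = - 9 l$ ($v{\left(l,B \right)} = l + \left(-15 + 5\right) l = l - 10 l = - 9 l$)
$\left(4 \cdot 4 + v{\left(4,p{\left(-4 \right)} \right)}\right)^{2} = \left(4 \cdot 4 - 36\right)^{2} = \left(16 - 36\right)^{2} = \left(-20\right)^{2} = 400$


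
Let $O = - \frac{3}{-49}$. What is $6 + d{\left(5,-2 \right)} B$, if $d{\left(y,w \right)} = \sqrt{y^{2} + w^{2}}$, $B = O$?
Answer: $6 + \frac{3 \sqrt{29}}{49} \approx 6.3297$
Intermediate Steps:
$O = \frac{3}{49}$ ($O = \left(-3\right) \left(- \frac{1}{49}\right) = \frac{3}{49} \approx 0.061224$)
$B = \frac{3}{49} \approx 0.061224$
$d{\left(y,w \right)} = \sqrt{w^{2} + y^{2}}$
$6 + d{\left(5,-2 \right)} B = 6 + \sqrt{\left(-2\right)^{2} + 5^{2}} \cdot \frac{3}{49} = 6 + \sqrt{4 + 25} \cdot \frac{3}{49} = 6 + \sqrt{29} \cdot \frac{3}{49} = 6 + \frac{3 \sqrt{29}}{49}$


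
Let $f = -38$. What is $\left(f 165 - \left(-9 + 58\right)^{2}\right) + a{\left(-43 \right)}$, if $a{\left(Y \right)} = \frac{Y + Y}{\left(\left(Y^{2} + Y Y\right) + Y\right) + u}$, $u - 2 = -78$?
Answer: $- \frac{31033595}{3579} \approx -8671.0$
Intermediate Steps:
$u = -76$ ($u = 2 - 78 = -76$)
$a{\left(Y \right)} = \frac{2 Y}{-76 + Y + 2 Y^{2}}$ ($a{\left(Y \right)} = \frac{Y + Y}{\left(\left(Y^{2} + Y Y\right) + Y\right) - 76} = \frac{2 Y}{\left(\left(Y^{2} + Y^{2}\right) + Y\right) - 76} = \frac{2 Y}{\left(2 Y^{2} + Y\right) - 76} = \frac{2 Y}{\left(Y + 2 Y^{2}\right) - 76} = \frac{2 Y}{-76 + Y + 2 Y^{2}}$)
$\left(f 165 - \left(-9 + 58\right)^{2}\right) + a{\left(-43 \right)} = \left(\left(-38\right) 165 - \left(-9 + 58\right)^{2}\right) + 2 \left(-43\right) \frac{1}{-76 - 43 + 2 \left(-43\right)^{2}} = \left(-6270 - 49^{2}\right) + 2 \left(-43\right) \frac{1}{-76 - 43 + 2 \cdot 1849} = \left(-6270 - 2401\right) + 2 \left(-43\right) \frac{1}{-76 - 43 + 3698} = \left(-6270 - 2401\right) + 2 \left(-43\right) \frac{1}{3579} = -8671 + 2 \left(-43\right) \frac{1}{3579} = -8671 - \frac{86}{3579} = - \frac{31033595}{3579}$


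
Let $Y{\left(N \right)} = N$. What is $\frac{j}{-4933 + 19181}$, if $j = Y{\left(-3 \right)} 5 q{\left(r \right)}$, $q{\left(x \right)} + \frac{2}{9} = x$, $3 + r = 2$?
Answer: $\frac{55}{42744} \approx 0.0012867$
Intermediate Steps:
$r = -1$ ($r = -3 + 2 = -1$)
$q{\left(x \right)} = - \frac{2}{9} + x$
$j = \frac{55}{3}$ ($j = \left(-3\right) 5 \left(- \frac{2}{9} - 1\right) = \left(-15\right) \left(- \frac{11}{9}\right) = \frac{55}{3} \approx 18.333$)
$\frac{j}{-4933 + 19181} = \frac{55}{3 \left(-4933 + 19181\right)} = \frac{55}{3 \cdot 14248} = \frac{55}{3} \cdot \frac{1}{14248} = \frac{55}{42744}$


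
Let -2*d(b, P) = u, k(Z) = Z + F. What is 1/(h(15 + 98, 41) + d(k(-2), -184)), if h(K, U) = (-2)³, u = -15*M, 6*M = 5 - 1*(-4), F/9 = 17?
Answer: 4/13 ≈ 0.30769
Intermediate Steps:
F = 153 (F = 9*17 = 153)
k(Z) = 153 + Z (k(Z) = Z + 153 = 153 + Z)
M = 3/2 (M = (5 - 1*(-4))/6 = (5 + 4)/6 = (⅙)*9 = 3/2 ≈ 1.5000)
u = -45/2 (u = -15*3/2 = -45/2 ≈ -22.500)
d(b, P) = 45/4 (d(b, P) = -½*(-45/2) = 45/4)
h(K, U) = -8
1/(h(15 + 98, 41) + d(k(-2), -184)) = 1/(-8 + 45/4) = 1/(13/4) = 4/13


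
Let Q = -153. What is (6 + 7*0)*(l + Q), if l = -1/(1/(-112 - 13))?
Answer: -168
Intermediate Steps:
l = 125 (l = -1/(1/(-125)) = -1/(-1/125) = -1*(-125) = 125)
(6 + 7*0)*(l + Q) = (6 + 7*0)*(125 - 153) = (6 + 0)*(-28) = 6*(-28) = -168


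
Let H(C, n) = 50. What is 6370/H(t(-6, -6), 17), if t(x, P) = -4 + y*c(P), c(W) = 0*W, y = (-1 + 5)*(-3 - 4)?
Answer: 637/5 ≈ 127.40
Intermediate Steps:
y = -28 (y = 4*(-7) = -28)
c(W) = 0
t(x, P) = -4 (t(x, P) = -4 - 28*0 = -4 + 0 = -4)
6370/H(t(-6, -6), 17) = 6370/50 = 6370*(1/50) = 637/5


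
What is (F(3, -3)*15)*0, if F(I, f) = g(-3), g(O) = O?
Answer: 0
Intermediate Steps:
F(I, f) = -3
(F(3, -3)*15)*0 = -3*15*0 = -45*0 = 0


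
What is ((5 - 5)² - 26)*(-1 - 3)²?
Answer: -416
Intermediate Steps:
((5 - 5)² - 26)*(-1 - 3)² = (0² - 26)*(-4)² = (0 - 26)*16 = -26*16 = -416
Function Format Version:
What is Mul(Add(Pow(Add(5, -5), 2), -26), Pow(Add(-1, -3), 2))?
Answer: -416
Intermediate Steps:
Mul(Add(Pow(Add(5, -5), 2), -26), Pow(Add(-1, -3), 2)) = Mul(Add(Pow(0, 2), -26), Pow(-4, 2)) = Mul(Add(0, -26), 16) = Mul(-26, 16) = -416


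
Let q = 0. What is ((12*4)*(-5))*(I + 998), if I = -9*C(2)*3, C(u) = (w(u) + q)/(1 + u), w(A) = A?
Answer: -235200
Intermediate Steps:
C(u) = u/(1 + u) (C(u) = (u + 0)/(1 + u) = u/(1 + u))
I = -18 (I = -18/(1 + 2)*3 = -18/3*3 = -9*⅔*3 = -6*3 = -18)
((12*4)*(-5))*(I + 998) = ((12*4)*(-5))*(-18 + 998) = (48*(-5))*980 = -240*980 = -235200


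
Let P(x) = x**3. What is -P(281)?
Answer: -22188041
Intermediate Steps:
-P(281) = -1*281**3 = -1*22188041 = -22188041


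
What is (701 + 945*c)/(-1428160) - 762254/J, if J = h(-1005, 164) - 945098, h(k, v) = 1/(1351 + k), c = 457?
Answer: 117605990349039/233506949910560 ≈ 0.50365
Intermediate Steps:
J = -327003907/346 (J = 1/(1351 - 1005) - 945098 = 1/346 - 945098 = -327003907/346 ≈ -9.4510e+5)
(701 + 945*c)/(-1428160) - 762254/J = (701 + 945*457)/(-1428160) - 762254/(-327003907/346) = (701 + 431865)*(-1/1428160) - 762254*(-346/327003907) = 432566*(-1/1428160) + 263739884/327003907 = -216283/714080 + 263739884/327003907 = 117605990349039/233506949910560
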